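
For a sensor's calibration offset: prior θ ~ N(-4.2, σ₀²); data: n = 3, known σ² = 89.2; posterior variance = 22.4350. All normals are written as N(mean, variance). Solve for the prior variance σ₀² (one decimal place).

σ₀² = 91.4

For the Normal–Normal model with known σ², precisions add: τ_n = τ₀ + n/σ².
So 1/σ₀² = 1/22.4350 − 3/89.2 = 0.044573 − 0.033632 = 0.010941.
Hence σ₀² = 1/0.010941 ≈ 91.4.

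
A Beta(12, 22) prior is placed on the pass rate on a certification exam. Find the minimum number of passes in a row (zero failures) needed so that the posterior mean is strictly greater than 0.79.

k = 71

After k passes and 0 failures the posterior is Beta(12+k, 22), with mean (12+k)/(12+22+k).
Set (12+k)/(34+k) > 0.79 and solve: k > (0.79·34 − 12)/(1 − 0.79) = 70.762.
The smallest integer exceeding 70.762 is 71.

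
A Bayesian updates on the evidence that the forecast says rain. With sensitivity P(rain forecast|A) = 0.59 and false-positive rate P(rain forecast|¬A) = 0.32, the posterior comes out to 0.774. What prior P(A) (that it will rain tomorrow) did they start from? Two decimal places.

P(A) = 0.65

Bayes' rule in odds form gives O(A|E) = O(A)·[P(E|A)/P(E|¬A)], hence O(A) = O(A|E)/LR.
Posterior odds = 0.774/(1−0.774) = 3.4248. LR = 0.59/0.32 = 1.8437.
Prior odds = 3.4248/1.8437 = 1.8576, so P(A) = 1.8576/(1+1.8576) ≈ 0.65.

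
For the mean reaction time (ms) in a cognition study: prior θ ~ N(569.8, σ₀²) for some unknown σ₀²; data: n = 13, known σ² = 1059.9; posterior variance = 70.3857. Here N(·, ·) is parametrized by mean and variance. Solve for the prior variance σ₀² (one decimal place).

σ₀² = 514.9

Posterior precision equals prior precision plus data precision: 1/σ_n² = 1/σ₀² + n/σ².
So 1/σ₀² = 1/70.3857 − 13/1059.9 = 0.014207 − 0.012265 = 0.001942.
Hence σ₀² = 1/0.001942 ≈ 514.9.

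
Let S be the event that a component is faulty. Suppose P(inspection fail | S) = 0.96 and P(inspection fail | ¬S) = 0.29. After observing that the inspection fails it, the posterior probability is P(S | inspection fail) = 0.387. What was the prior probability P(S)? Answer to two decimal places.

Bayes' rule in odds form gives O(S|E) = O(S)·[P(E|S)/P(E|¬S)], hence O(S) = O(S|E)/LR.
Posterior odds = 0.387/(1−0.387) = 0.6313. LR = 0.96/0.29 = 3.3103.
Prior odds = 0.6313/3.3103 = 0.1907, so P(S) = 0.1907/(1+0.1907) ≈ 0.16.

P(S) = 0.16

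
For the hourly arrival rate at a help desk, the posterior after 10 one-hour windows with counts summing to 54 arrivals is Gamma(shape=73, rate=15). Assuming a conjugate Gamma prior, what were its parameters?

Gamma–Poisson conjugacy: posterior shape = α + Σxᵢ, posterior rate = β + n.
So α = 73 − 54 = 19 and β = 15 − 10 = 5.

Gamma(shape=19, rate=5)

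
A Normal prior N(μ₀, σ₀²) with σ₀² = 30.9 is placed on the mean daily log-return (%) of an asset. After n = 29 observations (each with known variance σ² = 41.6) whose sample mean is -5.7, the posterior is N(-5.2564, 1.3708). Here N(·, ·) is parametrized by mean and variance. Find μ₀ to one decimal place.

The posterior mean is a precision-weighted average: μ_n = (τ₀μ₀ + τ_data·x̄)/(τ₀+τ_data), with τ₀=1/σ₀² and τ_data=n/σ².
Here τ₀ = 1/30.9 = 0.032362 and τ_data = 29/41.6 = 0.697115, so τ_n = 0.729477.
Rearranging for μ₀: μ₀ = (μ_n·τ_n − τ_data·x̄)/τ₀ = (-5.2564·0.729477 − 0.697115·-5.7) / 0.032362 = 0.139133/0.032362 ≈ 4.3.

μ₀ = 4.3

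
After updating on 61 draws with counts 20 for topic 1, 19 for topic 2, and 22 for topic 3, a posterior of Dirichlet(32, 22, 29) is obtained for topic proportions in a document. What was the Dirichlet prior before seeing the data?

For a Dirichlet(α) prior with multinomial counts c, the posterior is Dirichlet(α + c) componentwise.
Subtract each count from the matching posterior parameter: 32−20=12, 22−19=3, 29−22=7.

Dirichlet(12, 3, 7)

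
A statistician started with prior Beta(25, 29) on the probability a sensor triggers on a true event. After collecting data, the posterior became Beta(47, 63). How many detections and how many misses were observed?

22 detections and 34 misses

Under Beta–binomial conjugacy the posterior parameters are (a+s, b+f).
So s = 47 − 25 = 22 and f = 63 − 29 = 34.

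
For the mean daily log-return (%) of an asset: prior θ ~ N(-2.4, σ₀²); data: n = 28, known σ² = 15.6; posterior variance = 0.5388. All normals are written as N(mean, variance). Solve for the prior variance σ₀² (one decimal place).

Posterior precision equals prior precision plus data precision: 1/σ_n² = 1/σ₀² + n/σ².
So 1/σ₀² = 1/0.5388 − 28/15.6 = 1.855976 − 1.794872 = 0.061104.
Hence σ₀² = 1/0.061104 ≈ 16.4.

σ₀² = 16.4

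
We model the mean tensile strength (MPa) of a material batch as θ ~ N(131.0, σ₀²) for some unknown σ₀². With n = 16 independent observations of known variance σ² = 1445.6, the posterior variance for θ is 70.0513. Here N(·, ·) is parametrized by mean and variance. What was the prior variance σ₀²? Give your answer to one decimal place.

Posterior precision equals prior precision plus data precision: 1/σ_n² = 1/σ₀² + n/σ².
So 1/σ₀² = 1/70.0513 − 16/1445.6 = 0.014275 − 0.011068 = 0.003207.
Hence σ₀² = 1/0.003207 ≈ 311.8.

σ₀² = 311.8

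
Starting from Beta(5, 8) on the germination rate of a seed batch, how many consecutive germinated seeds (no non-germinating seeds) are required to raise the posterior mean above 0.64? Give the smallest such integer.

k = 10

After k germinated seeds and 0 non-germinating seeds the posterior is Beta(5+k, 8), with mean (5+k)/(5+8+k).
Set (5+k)/(13+k) > 0.64 and solve: k > (0.64·13 − 5)/(1 − 0.64) = 9.222.
The smallest integer exceeding 9.222 is 10.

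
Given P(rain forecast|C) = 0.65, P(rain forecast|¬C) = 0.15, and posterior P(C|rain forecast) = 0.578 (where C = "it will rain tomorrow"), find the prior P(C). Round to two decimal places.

Bayes' rule in odds form gives O(C|E) = O(C)·[P(E|C)/P(E|¬C)], hence O(C) = O(C|E)/LR.
Posterior odds = 0.578/(1−0.578) = 1.3697. LR = 0.65/0.15 = 4.3333.
Prior odds = 1.3697/4.3333 = 0.3161, so P(C) = 0.3161/(1+0.3161) ≈ 0.24.

P(C) = 0.24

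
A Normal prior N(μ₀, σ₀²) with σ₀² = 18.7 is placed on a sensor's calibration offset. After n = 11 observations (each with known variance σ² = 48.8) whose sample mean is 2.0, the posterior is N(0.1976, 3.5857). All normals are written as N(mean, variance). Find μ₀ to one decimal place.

μ₀ = -7.4

With known observation variance, the Normal–Normal posterior has precision τ_n = τ₀ + n/σ² and mean μ_n = (τ₀μ₀ + (n/σ²)x̄)/τ_n.
Here τ₀ = 1/18.7 = 0.053476 and τ_data = 11/48.8 = 0.225410, so τ_n = 0.278886.
Rearranging for μ₀: μ₀ = (μ_n·τ_n − τ_data·x̄)/τ₀ = (0.1976·0.278886 − 0.225410·2.0) / 0.053476 = -0.395712/0.053476 ≈ -7.4.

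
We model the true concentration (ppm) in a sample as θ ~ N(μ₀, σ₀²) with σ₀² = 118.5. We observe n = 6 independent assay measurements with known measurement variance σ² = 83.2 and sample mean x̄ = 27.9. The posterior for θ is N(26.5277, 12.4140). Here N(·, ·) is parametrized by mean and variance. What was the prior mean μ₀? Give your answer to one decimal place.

With known observation variance, the Normal–Normal posterior has precision τ_n = τ₀ + n/σ² and mean μ_n = (τ₀μ₀ + (n/σ²)x̄)/τ_n.
Here τ₀ = 1/118.5 = 0.008439 and τ_data = 6/83.2 = 0.072115, so τ_n = 0.080554.
Rearranging for μ₀: μ₀ = (μ_n·τ_n − τ_data·x̄)/τ₀ = (26.5277·0.080554 − 0.072115·27.9) / 0.008439 = 0.124904/0.008439 ≈ 14.8.

μ₀ = 14.8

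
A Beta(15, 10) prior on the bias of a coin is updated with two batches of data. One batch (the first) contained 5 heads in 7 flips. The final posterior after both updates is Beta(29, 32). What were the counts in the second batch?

9 heads and 20 tails

Sequential conjugate updates are equivalent to a single update on the pooled data, so total successes = posterior α − prior α and total failures = posterior β − prior β.
Total across both batches: 29−15=14 heads, 32−10=22 tails.
Subtract the first batch: 14−5=9 heads and 22−2=20 tails.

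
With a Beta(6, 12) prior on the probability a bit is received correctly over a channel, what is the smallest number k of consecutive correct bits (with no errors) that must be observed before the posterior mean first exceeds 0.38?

After k correct bits and 0 errors the posterior is Beta(6+k, 12), with mean (6+k)/(6+12+k).
Set (6+k)/(18+k) > 0.38 and solve: k > (0.38·18 − 6)/(1 − 0.38) = 1.355.
The smallest integer exceeding 1.355 is 2.

k = 2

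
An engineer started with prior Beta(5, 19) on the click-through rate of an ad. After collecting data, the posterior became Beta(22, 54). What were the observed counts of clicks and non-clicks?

Beta is conjugate to the binomial likelihood: posterior = Beta(α+s, β+f).
Match parameters: s=22−5=17, f=54−19=35.

17 clicks and 35 non-clicks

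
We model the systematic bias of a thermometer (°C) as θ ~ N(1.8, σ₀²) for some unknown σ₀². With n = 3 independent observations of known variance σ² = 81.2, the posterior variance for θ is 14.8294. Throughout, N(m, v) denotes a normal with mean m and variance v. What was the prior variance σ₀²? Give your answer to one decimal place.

σ₀² = 32.8

For the Normal–Normal model with known σ², precisions add: τ_n = τ₀ + n/σ².
So 1/σ₀² = 1/14.8294 − 3/81.2 = 0.067434 − 0.036946 = 0.030488.
Hence σ₀² = 1/0.030488 ≈ 32.8.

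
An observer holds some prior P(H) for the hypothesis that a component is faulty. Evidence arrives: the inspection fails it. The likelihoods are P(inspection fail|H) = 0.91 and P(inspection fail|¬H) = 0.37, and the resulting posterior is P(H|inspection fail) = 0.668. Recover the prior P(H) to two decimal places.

In odds form, posterior odds = prior odds × likelihood ratio, so prior odds = posterior odds ÷ LR.
Posterior odds = 0.668/(1−0.668) = 2.0120. LR = 0.91/0.37 = 2.4595.
Prior odds = 2.0120/2.4595 = 0.8181, so P(H) = 0.8181/(1+0.8181) ≈ 0.45.

P(H) = 0.45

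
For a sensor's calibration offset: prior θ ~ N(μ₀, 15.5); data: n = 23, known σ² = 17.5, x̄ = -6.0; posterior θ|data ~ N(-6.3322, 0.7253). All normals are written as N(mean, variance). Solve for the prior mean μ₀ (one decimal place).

The posterior mean is a precision-weighted average: μ_n = (τ₀μ₀ + τ_data·x̄)/(τ₀+τ_data), with τ₀=1/σ₀² and τ_data=n/σ².
Here τ₀ = 1/15.5 = 0.064516 and τ_data = 23/17.5 = 1.314286, so τ_n = 1.378802.
Rearranging for μ₀: μ₀ = (μ_n·τ_n − τ_data·x̄)/τ₀ = (-6.3322·1.378802 − 1.314286·-6.0) / 0.064516 = -0.845134/0.064516 ≈ -13.1.

μ₀ = -13.1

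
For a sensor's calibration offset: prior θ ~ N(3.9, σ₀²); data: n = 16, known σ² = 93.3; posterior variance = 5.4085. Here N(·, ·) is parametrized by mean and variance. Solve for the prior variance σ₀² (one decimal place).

σ₀² = 74.6

For the Normal–Normal model with known σ², precisions add: τ_n = τ₀ + n/σ².
So 1/σ₀² = 1/5.4085 − 16/93.3 = 0.184894 − 0.171490 = 0.013404.
Hence σ₀² = 1/0.013404 ≈ 74.6.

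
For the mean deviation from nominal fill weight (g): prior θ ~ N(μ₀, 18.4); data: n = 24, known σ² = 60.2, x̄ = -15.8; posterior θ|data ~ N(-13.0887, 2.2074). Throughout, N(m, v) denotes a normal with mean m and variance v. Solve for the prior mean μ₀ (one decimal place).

With known observation variance, the Normal–Normal posterior has precision τ_n = τ₀ + n/σ² and mean μ_n = (τ₀μ₀ + (n/σ²)x̄)/τ_n.
Here τ₀ = 1/18.4 = 0.054348 and τ_data = 24/60.2 = 0.398671, so τ_n = 0.453019.
Rearranging for μ₀: μ₀ = (μ_n·τ_n − τ_data·x̄)/τ₀ = (-13.0887·0.453019 − 0.398671·-15.8) / 0.054348 = 0.369572/0.054348 ≈ 6.8.

μ₀ = 6.8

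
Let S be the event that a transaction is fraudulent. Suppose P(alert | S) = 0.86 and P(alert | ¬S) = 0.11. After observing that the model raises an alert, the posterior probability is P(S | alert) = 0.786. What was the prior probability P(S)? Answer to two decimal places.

Bayes' rule in odds form gives O(S|E) = O(S)·[P(E|S)/P(E|¬S)], hence O(S) = O(S|E)/LR.
Posterior odds = 0.786/(1−0.786) = 3.6729. LR = 0.86/0.11 = 7.8182.
Prior odds = 3.6729/7.8182 = 0.4698, so P(S) = 0.4698/(1+0.4698) ≈ 0.32.

P(S) = 0.32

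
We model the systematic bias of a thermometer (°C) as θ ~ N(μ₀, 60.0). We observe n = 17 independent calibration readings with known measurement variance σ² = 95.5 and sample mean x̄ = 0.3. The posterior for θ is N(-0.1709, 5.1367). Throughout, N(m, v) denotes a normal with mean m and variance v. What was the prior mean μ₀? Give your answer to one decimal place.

μ₀ = -5.2

The posterior mean is a precision-weighted average: μ_n = (τ₀μ₀ + τ_data·x̄)/(τ₀+τ_data), with τ₀=1/σ₀² and τ_data=n/σ².
Here τ₀ = 1/60.0 = 0.016667 and τ_data = 17/95.5 = 0.178010, so τ_n = 0.194677.
Rearranging for μ₀: μ₀ = (μ_n·τ_n − τ_data·x̄)/τ₀ = (-0.1709·0.194677 − 0.178010·0.3) / 0.016667 = -0.086673/0.016667 ≈ -5.2.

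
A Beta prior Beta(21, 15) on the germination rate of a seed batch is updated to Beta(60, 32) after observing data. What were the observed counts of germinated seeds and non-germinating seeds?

A Beta(α, β) prior with s successes and f failures in binomial data gives a Beta(α+s, β+f) posterior.
So s = 60 − 21 = 39 and f = 32 − 15 = 17.

39 germinated seeds and 17 non-germinating seeds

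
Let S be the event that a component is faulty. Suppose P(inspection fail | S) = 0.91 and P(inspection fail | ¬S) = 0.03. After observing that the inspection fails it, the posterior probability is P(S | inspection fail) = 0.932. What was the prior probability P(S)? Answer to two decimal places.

In odds form, posterior odds = prior odds × likelihood ratio, so prior odds = posterior odds ÷ LR.
Posterior odds = 0.932/(1−0.932) = 13.7059. LR = 0.91/0.03 = 30.3333.
Prior odds = 13.7059/30.3333 = 0.4518, so P(S) = 0.4518/(1+0.4518) ≈ 0.31.

P(S) = 0.31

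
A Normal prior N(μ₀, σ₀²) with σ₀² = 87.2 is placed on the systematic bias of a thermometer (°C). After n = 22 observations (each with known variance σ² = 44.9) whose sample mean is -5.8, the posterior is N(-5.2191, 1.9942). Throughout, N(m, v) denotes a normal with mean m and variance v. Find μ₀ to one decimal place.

μ₀ = 19.6

With known observation variance, the Normal–Normal posterior has precision τ_n = τ₀ + n/σ² and mean μ_n = (τ₀μ₀ + (n/σ²)x̄)/τ_n.
Here τ₀ = 1/87.2 = 0.011468 and τ_data = 22/44.9 = 0.489978, so τ_n = 0.501446.
Rearranging for μ₀: μ₀ = (μ_n·τ_n − τ_data·x̄)/τ₀ = (-5.2191·0.501446 − 0.489978·-5.8) / 0.011468 = 0.224776/0.011468 ≈ 19.6.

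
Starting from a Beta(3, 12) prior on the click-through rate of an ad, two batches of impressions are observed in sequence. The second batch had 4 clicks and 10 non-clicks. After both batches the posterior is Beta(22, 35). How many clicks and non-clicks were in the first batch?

15 clicks and 13 non-clicks

Because Beta–binomial updating is additive in the counts, the combined data contributed (α_post−α_prior, β_post−β_prior) successes and failures.
Total across both batches: 22−3=19 clicks, 35−12=23 non-clicks.
Subtract the second batch: 19−4=15 clicks and 23−10=13 non-clicks.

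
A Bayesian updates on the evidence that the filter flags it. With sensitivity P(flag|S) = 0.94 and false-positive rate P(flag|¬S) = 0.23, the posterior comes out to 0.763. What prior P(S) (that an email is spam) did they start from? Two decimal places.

Bayes' rule in odds form gives O(S|E) = O(S)·[P(E|S)/P(E|¬S)], hence O(S) = O(S|E)/LR.
Posterior odds = 0.763/(1−0.763) = 3.2194. LR = 0.94/0.23 = 4.0870.
Prior odds = 3.2194/4.0870 = 0.7877, so P(S) = 0.7877/(1+0.7877) ≈ 0.44.

P(S) = 0.44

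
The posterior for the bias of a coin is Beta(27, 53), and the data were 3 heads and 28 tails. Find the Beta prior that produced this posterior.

Beta(24, 25)

A Beta(α, β) prior with s successes and f failures in binomial data gives a Beta(α+s, β+f) posterior.
Subtract the data counts: 27−3=24, 53−28=25.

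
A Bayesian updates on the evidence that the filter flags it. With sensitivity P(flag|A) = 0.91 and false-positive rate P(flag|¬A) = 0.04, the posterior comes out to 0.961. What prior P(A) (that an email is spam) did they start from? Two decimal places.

P(A) = 0.52

In odds form, posterior odds = prior odds × likelihood ratio, so prior odds = posterior odds ÷ LR.
Posterior odds = 0.961/(1−0.961) = 24.6410. LR = 0.91/0.04 = 22.7500.
Prior odds = 24.6410/22.7500 = 1.0831, so P(A) = 1.0831/(1+1.0831) ≈ 0.52.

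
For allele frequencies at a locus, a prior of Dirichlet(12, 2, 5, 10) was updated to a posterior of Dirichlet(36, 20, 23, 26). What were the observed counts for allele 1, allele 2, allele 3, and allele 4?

For a Dirichlet(α) prior with multinomial counts c, the posterior is Dirichlet(α + c) componentwise.
Counts are posterior − prior componentwise: 36−12=24, 20−2=18, 23−5=18, 26−10=16.

counts (24, 18, 18, 16)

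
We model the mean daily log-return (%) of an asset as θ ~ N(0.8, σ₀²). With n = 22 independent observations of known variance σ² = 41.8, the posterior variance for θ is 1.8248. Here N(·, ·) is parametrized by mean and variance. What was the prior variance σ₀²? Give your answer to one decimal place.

For the Normal–Normal model with known σ², precisions add: τ_n = τ₀ + n/σ².
So 1/σ₀² = 1/1.8248 − 22/41.8 = 0.548005 − 0.526316 = 0.021689.
Hence σ₀² = 1/0.021689 ≈ 46.1.

σ₀² = 46.1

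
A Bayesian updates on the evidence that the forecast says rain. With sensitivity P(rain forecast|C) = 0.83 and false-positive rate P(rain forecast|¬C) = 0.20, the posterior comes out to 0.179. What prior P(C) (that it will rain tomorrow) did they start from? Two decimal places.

In odds form, posterior odds = prior odds × likelihood ratio, so prior odds = posterior odds ÷ LR.
Posterior odds = 0.179/(1−0.179) = 0.2180. LR = 0.83/0.20 = 4.1500.
Prior odds = 0.2180/4.1500 = 0.0525, so P(C) = 0.0525/(1+0.0525) ≈ 0.05.

P(C) = 0.05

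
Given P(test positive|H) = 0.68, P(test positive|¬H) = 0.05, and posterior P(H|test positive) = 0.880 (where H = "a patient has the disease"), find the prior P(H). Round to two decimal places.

In odds form, posterior odds = prior odds × likelihood ratio, so prior odds = posterior odds ÷ LR.
Posterior odds = 0.880/(1−0.880) = 7.3333. LR = 0.68/0.05 = 13.6000.
Prior odds = 7.3333/13.6000 = 0.5392, so P(H) = 0.5392/(1+0.5392) ≈ 0.35.

P(H) = 0.35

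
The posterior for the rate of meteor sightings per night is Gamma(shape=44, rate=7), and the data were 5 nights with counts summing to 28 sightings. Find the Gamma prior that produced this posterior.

Gamma(shape=16, rate=2)

Gamma–Poisson conjugacy: posterior shape = α + Σxᵢ, posterior rate = β + n.
So α = 44 − 28 = 16 and β = 7 − 5 = 2.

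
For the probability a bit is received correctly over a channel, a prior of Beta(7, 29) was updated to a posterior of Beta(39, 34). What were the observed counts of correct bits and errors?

A Beta(α, β) prior with s successes and f failures in binomial data gives a Beta(α+s, β+f) posterior.
Match parameters: s=39−7=32, f=34−29=5.

32 correct bits and 5 errors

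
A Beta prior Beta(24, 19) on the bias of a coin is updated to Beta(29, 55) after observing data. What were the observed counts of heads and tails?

5 heads and 36 tails

Under Beta–binomial conjugacy the posterior parameters are (a+s, b+f).
So s = 29 − 24 = 5 and f = 55 − 19 = 36.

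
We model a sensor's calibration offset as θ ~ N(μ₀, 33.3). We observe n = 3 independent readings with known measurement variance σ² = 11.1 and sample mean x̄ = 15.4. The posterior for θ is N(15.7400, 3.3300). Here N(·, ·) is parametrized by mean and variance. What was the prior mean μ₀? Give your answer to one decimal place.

With known observation variance, the Normal–Normal posterior has precision τ_n = τ₀ + n/σ² and mean μ_n = (τ₀μ₀ + (n/σ²)x̄)/τ_n.
Here τ₀ = 1/33.3 = 0.030030 and τ_data = 3/11.1 = 0.270270, so τ_n = 0.300300.
Rearranging for μ₀: μ₀ = (μ_n·τ_n − τ_data·x̄)/τ₀ = (15.7400·0.300300 − 0.270270·15.4) / 0.030030 = 0.564564/0.030030 ≈ 18.8.

μ₀ = 18.8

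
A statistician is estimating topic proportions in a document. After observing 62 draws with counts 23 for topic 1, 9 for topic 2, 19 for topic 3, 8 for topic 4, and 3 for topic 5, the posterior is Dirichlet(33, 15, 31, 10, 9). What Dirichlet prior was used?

For a Dirichlet(α) prior with multinomial counts c, the posterior is Dirichlet(α + c) componentwise.
Subtract each count from the matching posterior parameter: 33−23=10, 15−9=6, 31−19=12, 10−8=2, 9−3=6.

Dirichlet(10, 6, 12, 2, 6)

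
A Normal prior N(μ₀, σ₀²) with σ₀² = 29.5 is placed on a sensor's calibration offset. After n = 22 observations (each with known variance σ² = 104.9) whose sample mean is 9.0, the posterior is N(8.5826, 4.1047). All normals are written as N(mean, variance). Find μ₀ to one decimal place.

μ₀ = 6.0

With known observation variance, the Normal–Normal posterior has precision τ_n = τ₀ + n/σ² and mean μ_n = (τ₀μ₀ + (n/σ²)x̄)/τ_n.
Here τ₀ = 1/29.5 = 0.033898 and τ_data = 22/104.9 = 0.209724, so τ_n = 0.243622.
Rearranging for μ₀: μ₀ = (μ_n·τ_n − τ_data·x̄)/τ₀ = (8.5826·0.243622 − 0.209724·9.0) / 0.033898 = 0.203394/0.033898 ≈ 6.0.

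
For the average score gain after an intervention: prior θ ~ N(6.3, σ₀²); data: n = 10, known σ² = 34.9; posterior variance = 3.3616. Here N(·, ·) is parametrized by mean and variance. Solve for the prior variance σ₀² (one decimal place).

For the Normal–Normal model with known σ², precisions add: τ_n = τ₀ + n/σ².
So 1/σ₀² = 1/3.3616 − 10/34.9 = 0.297477 − 0.286533 = 0.010944.
Hence σ₀² = 1/0.010944 ≈ 91.4.

σ₀² = 91.4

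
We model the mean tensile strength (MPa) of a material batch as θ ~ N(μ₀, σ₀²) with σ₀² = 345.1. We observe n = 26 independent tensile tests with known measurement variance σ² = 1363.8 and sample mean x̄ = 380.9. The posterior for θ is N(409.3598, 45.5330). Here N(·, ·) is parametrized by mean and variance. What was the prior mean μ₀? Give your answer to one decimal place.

μ₀ = 596.6

The posterior mean is a precision-weighted average: μ_n = (τ₀μ₀ + τ_data·x̄)/(τ₀+τ_data), with τ₀=1/σ₀² and τ_data=n/σ².
Here τ₀ = 1/345.1 = 0.002898 and τ_data = 26/1363.8 = 0.019064, so τ_n = 0.021962.
Rearranging for μ₀: μ₀ = (μ_n·τ_n − τ_data·x̄)/τ₀ = (409.3598·0.021962 − 0.019064·380.9) / 0.002898 = 1.728882/0.002898 ≈ 596.6.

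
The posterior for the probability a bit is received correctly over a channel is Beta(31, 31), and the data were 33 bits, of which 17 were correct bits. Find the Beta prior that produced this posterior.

A Beta(a, b) prior with s successes and f failures in binomial data gives a Beta(a+s, b+f) posterior.
Subtract the data counts: 31−17=14, 31−16=15.

Beta(14, 15)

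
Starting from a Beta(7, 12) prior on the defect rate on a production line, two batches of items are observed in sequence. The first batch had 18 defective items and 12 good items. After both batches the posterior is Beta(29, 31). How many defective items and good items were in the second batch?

4 defective items and 7 good items

Sequential conjugate updates are equivalent to a single update on the pooled data, so total successes = posterior α − prior α and total failures = posterior β − prior β.
Total across both batches: 29−7=22 defective items, 31−12=19 good items.
Subtract the first batch: 22−18=4 defective items and 19−12=7 good items.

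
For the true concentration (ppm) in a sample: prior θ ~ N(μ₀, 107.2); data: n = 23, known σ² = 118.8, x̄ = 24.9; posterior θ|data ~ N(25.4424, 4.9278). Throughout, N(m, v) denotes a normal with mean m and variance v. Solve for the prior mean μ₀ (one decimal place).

μ₀ = 36.7

With known observation variance, the Normal–Normal posterior has precision τ_n = τ₀ + n/σ² and mean μ_n = (τ₀μ₀ + (n/σ²)x̄)/τ_n.
Here τ₀ = 1/107.2 = 0.009328 and τ_data = 23/118.8 = 0.193603, so τ_n = 0.202931.
Rearranging for μ₀: μ₀ = (μ_n·τ_n − τ_data·x̄)/τ₀ = (25.4424·0.202931 − 0.193603·24.9) / 0.009328 = 0.342337/0.009328 ≈ 36.7.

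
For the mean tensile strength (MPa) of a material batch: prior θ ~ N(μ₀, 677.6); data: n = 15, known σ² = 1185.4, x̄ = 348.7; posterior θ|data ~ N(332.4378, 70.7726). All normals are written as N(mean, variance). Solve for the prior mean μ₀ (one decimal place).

The posterior mean is a precision-weighted average: μ_n = (τ₀μ₀ + τ_data·x̄)/(τ₀+τ_data), with τ₀=1/σ₀² and τ_data=n/σ².
Here τ₀ = 1/677.6 = 0.001476 and τ_data = 15/1185.4 = 0.012654, so τ_n = 0.014130.
Rearranging for μ₀: μ₀ = (μ_n·τ_n − τ_data·x̄)/τ₀ = (332.4378·0.014130 − 0.012654·348.7) / 0.001476 = 0.284896/0.001476 ≈ 193.0.

μ₀ = 193.0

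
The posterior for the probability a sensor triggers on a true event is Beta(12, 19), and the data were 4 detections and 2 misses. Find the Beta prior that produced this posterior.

Beta(8, 17)

Beta is conjugate to the binomial likelihood: posterior = Beta(α+s, β+f).
Subtract the data counts: 12−4=8, 19−2=17.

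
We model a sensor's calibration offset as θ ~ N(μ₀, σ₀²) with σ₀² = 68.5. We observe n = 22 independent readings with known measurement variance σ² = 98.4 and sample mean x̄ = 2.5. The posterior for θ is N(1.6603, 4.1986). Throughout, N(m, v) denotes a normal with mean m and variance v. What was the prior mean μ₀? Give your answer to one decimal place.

With known observation variance, the Normal–Normal posterior has precision τ_n = τ₀ + n/σ² and mean μ_n = (τ₀μ₀ + (n/σ²)x̄)/τ_n.
Here τ₀ = 1/68.5 = 0.014599 and τ_data = 22/98.4 = 0.223577, so τ_n = 0.238176.
Rearranging for μ₀: μ₀ = (μ_n·τ_n − τ_data·x̄)/τ₀ = (1.6603·0.238176 − 0.223577·2.5) / 0.014599 = -0.163499/0.014599 ≈ -11.2.

μ₀ = -11.2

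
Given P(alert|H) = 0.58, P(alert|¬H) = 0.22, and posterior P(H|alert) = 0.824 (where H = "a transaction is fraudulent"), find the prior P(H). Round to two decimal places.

P(H) = 0.64

In odds form, posterior odds = prior odds × likelihood ratio, so prior odds = posterior odds ÷ LR.
Posterior odds = 0.824/(1−0.824) = 4.6818. LR = 0.58/0.22 = 2.6364.
Prior odds = 4.6818/2.6364 = 1.7758, so P(H) = 1.7758/(1+1.7758) ≈ 0.64.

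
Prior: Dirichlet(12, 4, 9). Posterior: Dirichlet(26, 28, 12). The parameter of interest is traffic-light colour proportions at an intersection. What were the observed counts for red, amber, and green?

counts (14, 24, 3)

For a Dirichlet(α) prior with multinomial counts c, the posterior is Dirichlet(α + c) componentwise.
Counts are posterior − prior componentwise: 26−12=14, 28−4=24, 12−9=3.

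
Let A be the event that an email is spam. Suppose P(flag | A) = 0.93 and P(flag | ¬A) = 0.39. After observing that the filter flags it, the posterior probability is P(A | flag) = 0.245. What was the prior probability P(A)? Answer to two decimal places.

Bayes' rule in odds form gives O(A|E) = O(A)·[P(E|A)/P(E|¬A)], hence O(A) = O(A|E)/LR.
Posterior odds = 0.245/(1−0.245) = 0.3245. LR = 0.93/0.39 = 2.3846.
Prior odds = 0.3245/2.3846 = 0.1361, so P(A) = 0.1361/(1+0.1361) ≈ 0.12.

P(A) = 0.12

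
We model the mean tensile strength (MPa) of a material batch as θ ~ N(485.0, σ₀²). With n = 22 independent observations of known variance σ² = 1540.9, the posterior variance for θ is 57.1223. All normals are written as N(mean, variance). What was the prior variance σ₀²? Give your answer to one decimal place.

Posterior precision equals prior precision plus data precision: 1/σ_n² = 1/σ₀² + n/σ².
So 1/σ₀² = 1/57.1223 − 22/1540.9 = 0.017506 − 0.014277 = 0.003229.
Hence σ₀² = 1/0.003229 ≈ 309.7.

σ₀² = 309.7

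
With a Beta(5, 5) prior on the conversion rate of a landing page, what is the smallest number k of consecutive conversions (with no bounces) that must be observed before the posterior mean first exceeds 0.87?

k = 29

After k conversions and 0 bounces the posterior is Beta(5+k, 5), with mean (5+k)/(5+5+k).
Set (5+k)/(10+k) > 0.87 and solve: k > (0.87·10 − 5)/(1 − 0.87) = 28.462.
The smallest integer exceeding 28.462 is 29.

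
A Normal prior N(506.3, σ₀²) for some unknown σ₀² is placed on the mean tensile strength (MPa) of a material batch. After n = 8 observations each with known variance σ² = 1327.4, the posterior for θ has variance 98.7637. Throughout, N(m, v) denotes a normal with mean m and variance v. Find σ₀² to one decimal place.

For the Normal–Normal model with known σ², precisions add: τ_n = τ₀ + n/σ².
So 1/σ₀² = 1/98.7637 − 8/1327.4 = 0.010125 − 0.006027 = 0.004098.
Hence σ₀² = 1/0.004098 ≈ 244.0.

σ₀² = 244.0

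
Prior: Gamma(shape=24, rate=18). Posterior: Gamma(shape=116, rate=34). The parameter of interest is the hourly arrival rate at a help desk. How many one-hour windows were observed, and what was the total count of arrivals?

n = 16 one-hour windows with total 92 arrivals

A Gamma(α, β) prior (rate parametrization) on a Poisson rate with n observations summing to S gives posterior Gamma(α+S, β+n).
Matching: Σxᵢ = 116 − 24 = 92 and n = 34 − 18 = 16.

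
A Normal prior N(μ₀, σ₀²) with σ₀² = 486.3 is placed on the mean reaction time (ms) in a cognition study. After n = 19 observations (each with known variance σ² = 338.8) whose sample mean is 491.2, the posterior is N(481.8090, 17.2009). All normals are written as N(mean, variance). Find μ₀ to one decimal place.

μ₀ = 225.7

The posterior mean is a precision-weighted average: μ_n = (τ₀μ₀ + τ_data·x̄)/(τ₀+τ_data), with τ₀=1/σ₀² and τ_data=n/σ².
Here τ₀ = 1/486.3 = 0.002056 and τ_data = 19/338.8 = 0.056080, so τ_n = 0.058136.
Rearranging for μ₀: μ₀ = (μ_n·τ_n − τ_data·x̄)/τ₀ = (481.8090·0.058136 − 0.056080·491.2) / 0.002056 = 0.463952/0.002056 ≈ 225.7.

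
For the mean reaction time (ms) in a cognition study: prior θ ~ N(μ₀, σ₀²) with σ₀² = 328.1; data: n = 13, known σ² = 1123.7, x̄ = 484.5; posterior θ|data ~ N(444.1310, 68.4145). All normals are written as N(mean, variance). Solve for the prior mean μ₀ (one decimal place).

μ₀ = 290.9

With known observation variance, the Normal–Normal posterior has precision τ_n = τ₀ + n/σ² and mean μ_n = (τ₀μ₀ + (n/σ²)x̄)/τ_n.
Here τ₀ = 1/328.1 = 0.003048 and τ_data = 13/1123.7 = 0.011569, so τ_n = 0.014617.
Rearranging for μ₀: μ₀ = (μ_n·τ_n − τ_data·x̄)/τ₀ = (444.1310·0.014617 − 0.011569·484.5) / 0.003048 = 0.886682/0.003048 ≈ 290.9.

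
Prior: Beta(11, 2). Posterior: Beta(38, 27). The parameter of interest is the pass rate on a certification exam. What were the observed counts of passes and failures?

Beta is conjugate to the binomial likelihood: posterior = Beta(a+s, b+f).
So s = 38 − 11 = 27 and f = 27 − 2 = 25.

27 passes and 25 failures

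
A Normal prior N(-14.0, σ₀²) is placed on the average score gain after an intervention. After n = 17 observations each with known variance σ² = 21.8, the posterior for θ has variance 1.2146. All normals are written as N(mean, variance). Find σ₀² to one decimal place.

Posterior precision equals prior precision plus data precision: 1/σ_n² = 1/σ₀² + n/σ².
So 1/σ₀² = 1/1.2146 − 17/21.8 = 0.823316 − 0.779817 = 0.043499.
Hence σ₀² = 1/0.043499 ≈ 23.0.

σ₀² = 23.0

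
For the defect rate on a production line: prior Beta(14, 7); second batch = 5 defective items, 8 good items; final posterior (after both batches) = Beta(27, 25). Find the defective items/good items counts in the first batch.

8 defective items and 10 good items

Because Beta–binomial updating is additive in the counts, the combined data contributed (α_post−α_prior, β_post−β_prior) successes and failures.
Total across both batches: 27−14=13 defective items, 25−7=18 good items.
Subtract the second batch: 13−5=8 defective items and 18−8=10 good items.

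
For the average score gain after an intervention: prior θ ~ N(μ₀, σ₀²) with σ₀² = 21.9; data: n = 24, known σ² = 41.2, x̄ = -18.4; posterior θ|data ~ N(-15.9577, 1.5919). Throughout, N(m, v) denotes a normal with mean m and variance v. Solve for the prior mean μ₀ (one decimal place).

μ₀ = 15.2

With known observation variance, the Normal–Normal posterior has precision τ_n = τ₀ + n/σ² and mean μ_n = (τ₀μ₀ + (n/σ²)x̄)/τ_n.
Here τ₀ = 1/21.9 = 0.045662 and τ_data = 24/41.2 = 0.582524, so τ_n = 0.628186.
Rearranging for μ₀: μ₀ = (μ_n·τ_n − τ_data·x̄)/τ₀ = (-15.9577·0.628186 − 0.582524·-18.4) / 0.045662 = 0.694038/0.045662 ≈ 15.2.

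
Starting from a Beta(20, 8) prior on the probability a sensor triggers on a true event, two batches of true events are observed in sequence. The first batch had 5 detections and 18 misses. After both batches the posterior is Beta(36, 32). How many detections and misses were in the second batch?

11 detections and 6 misses

Because Beta–binomial updating is additive in the counts, the combined data contributed (α_post−α_prior, β_post−β_prior) successes and failures.
Total across both batches: 36−20=16 detections, 32−8=24 misses.
Subtract the first batch: 16−5=11 detections and 24−18=6 misses.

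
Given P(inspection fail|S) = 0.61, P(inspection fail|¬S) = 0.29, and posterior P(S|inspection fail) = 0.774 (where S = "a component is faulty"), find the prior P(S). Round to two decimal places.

P(S) = 0.62

Bayes' rule in odds form gives O(S|E) = O(S)·[P(E|S)/P(E|¬S)], hence O(S) = O(S|E)/LR.
Posterior odds = 0.774/(1−0.774) = 3.4248. LR = 0.61/0.29 = 2.1034.
Prior odds = 3.4248/2.1034 = 1.6282, so P(S) = 1.6282/(1+1.6282) ≈ 0.62.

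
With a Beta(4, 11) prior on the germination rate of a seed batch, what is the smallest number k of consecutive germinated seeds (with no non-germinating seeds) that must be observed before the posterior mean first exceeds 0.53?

After k germinated seeds and 0 non-germinating seeds the posterior is Beta(4+k, 11), with mean (4+k)/(4+11+k).
Set (4+k)/(15+k) > 0.53 and solve: k > (0.53·15 − 4)/(1 − 0.53) = 8.404.
The smallest integer exceeding 8.404 is 9.

k = 9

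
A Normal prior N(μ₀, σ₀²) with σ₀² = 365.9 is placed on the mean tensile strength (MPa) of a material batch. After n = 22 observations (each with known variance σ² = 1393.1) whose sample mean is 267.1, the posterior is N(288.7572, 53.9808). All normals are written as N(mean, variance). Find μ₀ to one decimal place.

The posterior mean is a precision-weighted average: μ_n = (τ₀μ₀ + τ_data·x̄)/(τ₀+τ_data), with τ₀=1/σ₀² and τ_data=n/σ².
Here τ₀ = 1/365.9 = 0.002733 and τ_data = 22/1393.1 = 0.015792, so τ_n = 0.018525.
Rearranging for μ₀: μ₀ = (μ_n·τ_n − τ_data·x̄)/τ₀ = (288.7572·0.018525 − 0.015792·267.1) / 0.002733 = 1.131184/0.002733 ≈ 413.9.

μ₀ = 413.9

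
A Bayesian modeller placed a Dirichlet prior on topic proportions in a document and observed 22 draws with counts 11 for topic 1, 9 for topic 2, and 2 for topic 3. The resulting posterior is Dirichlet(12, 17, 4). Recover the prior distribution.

Dirichlet(1, 8, 2)

For a Dirichlet(α) prior with multinomial counts c, the posterior is Dirichlet(α + c) componentwise.
Subtract each count from the matching posterior parameter: 12−11=1, 17−9=8, 4−2=2.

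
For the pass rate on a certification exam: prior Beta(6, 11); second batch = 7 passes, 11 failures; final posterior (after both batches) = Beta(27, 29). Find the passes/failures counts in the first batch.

Because Beta–binomial updating is additive in the counts, the combined data contributed (α_post−α_prior, β_post−β_prior) successes and failures.
Total across both batches: 27−6=21 passes, 29−11=18 failures.
Subtract the second batch: 21−7=14 passes and 18−11=7 failures.

14 passes and 7 failures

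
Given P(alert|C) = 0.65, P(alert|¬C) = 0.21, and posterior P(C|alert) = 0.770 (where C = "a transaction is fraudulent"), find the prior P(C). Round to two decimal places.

P(C) = 0.52

In odds form, posterior odds = prior odds × likelihood ratio, so prior odds = posterior odds ÷ LR.
Posterior odds = 0.770/(1−0.770) = 3.3478. LR = 0.65/0.21 = 3.0952.
Prior odds = 3.3478/3.0952 = 1.0816, so P(C) = 1.0816/(1+1.0816) ≈ 0.52.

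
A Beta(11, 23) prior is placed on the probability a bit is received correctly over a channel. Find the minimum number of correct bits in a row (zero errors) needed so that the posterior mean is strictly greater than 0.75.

After k correct bits and 0 errors the posterior is Beta(11+k, 23), with mean (11+k)/(11+23+k).
Set (11+k)/(34+k) > 0.75 and solve: k > (0.75·34 − 11)/(1 − 0.75) = 58.000.
The smallest integer exceeding 58.000 is 59.

k = 59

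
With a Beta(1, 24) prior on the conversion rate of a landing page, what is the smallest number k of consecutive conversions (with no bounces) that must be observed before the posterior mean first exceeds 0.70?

After k conversions and 0 bounces the posterior is Beta(1+k, 24), with mean (1+k)/(1+24+k).
Set (1+k)/(25+k) > 0.70 and solve: k > (0.70·25 − 1)/(1 − 0.70) = 55.000.
The smallest integer exceeding 55.000 is 56, and checking k=56: (57)/(81) = 0.7037 > 0.70.

k = 56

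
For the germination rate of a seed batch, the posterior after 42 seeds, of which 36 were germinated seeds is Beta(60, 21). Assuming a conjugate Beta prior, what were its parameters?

Beta(24, 15)

Beta is conjugate to the binomial likelihood: posterior = Beta(a+s, b+f).
So a = 60 − 36 = 24 and b = 21 − 6 = 15.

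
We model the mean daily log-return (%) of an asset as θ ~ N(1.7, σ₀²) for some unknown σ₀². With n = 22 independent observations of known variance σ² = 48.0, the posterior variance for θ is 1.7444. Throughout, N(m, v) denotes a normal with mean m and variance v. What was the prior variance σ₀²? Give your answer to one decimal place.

Posterior precision equals prior precision plus data precision: 1/σ_n² = 1/σ₀² + n/σ².
So 1/σ₀² = 1/1.7444 − 22/48.0 = 0.573263 − 0.458333 = 0.114930.
Hence σ₀² = 1/0.114930 ≈ 8.7.

σ₀² = 8.7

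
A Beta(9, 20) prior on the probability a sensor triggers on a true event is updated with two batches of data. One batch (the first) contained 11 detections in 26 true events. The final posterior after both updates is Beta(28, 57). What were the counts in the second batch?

Because Beta–binomial updating is additive in the counts, the combined data contributed (α_post−α_prior, β_post−β_prior) successes and failures.
Total across both batches: 28−9=19 detections, 57−20=37 misses.
Subtract the first batch: 19−11=8 detections and 37−15=22 misses.

8 detections and 22 misses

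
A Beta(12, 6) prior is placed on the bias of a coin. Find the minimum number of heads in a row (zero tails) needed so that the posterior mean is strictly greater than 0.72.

k = 4

After k heads and 0 tails the posterior is Beta(12+k, 6), with mean (12+k)/(12+6+k).
Set (12+k)/(18+k) > 0.72 and solve: k > (0.72·18 − 12)/(1 − 0.72) = 3.429.
The smallest integer exceeding 3.429 is 4.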